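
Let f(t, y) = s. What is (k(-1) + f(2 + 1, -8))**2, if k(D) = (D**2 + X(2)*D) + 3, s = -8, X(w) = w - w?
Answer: 16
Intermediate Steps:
X(w) = 0
f(t, y) = -8
k(D) = 3 + D**2 (k(D) = (D**2 + 0*D) + 3 = (D**2 + 0) + 3 = D**2 + 3 = 3 + D**2)
(k(-1) + f(2 + 1, -8))**2 = ((3 + (-1)**2) - 8)**2 = ((3 + 1) - 8)**2 = (4 - 8)**2 = (-4)**2 = 16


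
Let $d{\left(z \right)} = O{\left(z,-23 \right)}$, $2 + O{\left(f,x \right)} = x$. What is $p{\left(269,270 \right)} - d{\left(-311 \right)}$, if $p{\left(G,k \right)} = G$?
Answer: $294$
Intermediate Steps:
$O{\left(f,x \right)} = -2 + x$
$d{\left(z \right)} = -25$ ($d{\left(z \right)} = -2 - 23 = -25$)
$p{\left(269,270 \right)} - d{\left(-311 \right)} = 269 - -25 = 269 + 25 = 294$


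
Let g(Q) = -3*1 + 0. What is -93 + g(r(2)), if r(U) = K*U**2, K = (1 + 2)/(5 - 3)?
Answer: -96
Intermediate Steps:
K = 3/2 ≈ 1.5000
r(U) = 3*U**2/2
g(Q) = -3 (g(Q) = -3 + 0 = -3)
-93 + g(r(2)) = -93 - 3 = -96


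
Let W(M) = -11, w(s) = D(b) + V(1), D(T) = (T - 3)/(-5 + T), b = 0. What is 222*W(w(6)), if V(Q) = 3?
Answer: -2442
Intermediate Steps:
D(T) = (-3 + T)/(-5 + T)
w(s) = 18/5 (w(s) = (-3 + 0)/(-5 + 0) + 3 = -3/(-5) + 3 = -⅕*(-3) + 3 = ⅗ + 3 = 18/5)
222*W(w(6)) = 222*(-11) = -2442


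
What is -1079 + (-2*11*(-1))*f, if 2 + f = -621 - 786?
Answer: -32077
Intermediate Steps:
f = -1409 (f = -2 + (-621 - 786) = -2 - 1407 = -1409)
-1079 + (-2*11*(-1))*f = -1079 + (-2*11*(-1))*(-1409) = -1079 - 22*(-1)*(-1409) = -1079 + 22*(-1409) = -1079 - 30998 = -32077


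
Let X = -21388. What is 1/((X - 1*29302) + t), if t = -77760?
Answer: -1/128450 ≈ -7.7851e-6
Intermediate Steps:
1/((X - 1*29302) + t) = 1/((-21388 - 1*29302) - 77760) = 1/((-21388 - 29302) - 77760) = 1/(-50690 - 77760) = 1/(-128450) = -1/128450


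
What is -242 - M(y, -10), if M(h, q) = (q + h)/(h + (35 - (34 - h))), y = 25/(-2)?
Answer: -3887/16 ≈ -242.94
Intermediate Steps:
y = -25/2 (y = 25*(-½) = -25/2 ≈ -12.500)
M(h, q) = (h + q)/(1 + 2*h) (M(h, q) = (h + q)/(h + (35 + (-34 + h))) = (h + q)/(h + (1 + h)) = (h + q)/(1 + 2*h))
-242 - M(y, -10) = -242 - (-25/2 - 10)/(1 + 2*(-25/2)) = -242 - (-45)/((1 - 25)*2) = -242 - (-45)/((-24)*2) = -242 - (-1)*(-45)/(24*2) = -242 - 1*15/16 = -242 - 15/16 = -3887/16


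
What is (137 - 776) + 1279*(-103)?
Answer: -132376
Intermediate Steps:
(137 - 776) + 1279*(-103) = -639 - 131737 = -132376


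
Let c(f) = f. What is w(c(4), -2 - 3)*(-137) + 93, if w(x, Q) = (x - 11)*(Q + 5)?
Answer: 93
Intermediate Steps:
w(x, Q) = (-11 + x)*(5 + Q)
w(c(4), -2 - 3)*(-137) + 93 = (-55 - 11*(-2 - 3) + 5*4 + (-2 - 3)*4)*(-137) + 93 = (-55 - 11*(-5) + 20 - 5*4)*(-137) + 93 = (-55 + 55 + 20 - 20)*(-137) + 93 = 0*(-137) + 93 = 0 + 93 = 93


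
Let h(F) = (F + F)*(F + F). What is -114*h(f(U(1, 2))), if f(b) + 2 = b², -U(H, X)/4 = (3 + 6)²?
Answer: -5024910548256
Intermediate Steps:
U(H, X) = -324 (U(H, X) = -4*(3 + 6)² = -4*9² = -4*81 = -324)
f(b) = -2 + b²
h(F) = 4*F² (h(F) = (2*F)*(2*F) = 4*F²)
-114*h(f(U(1, 2))) = -456*(-2 + (-324)²)² = -456*(-2 + 104976)² = -456*104974² = -456*11019540676 = -114*44078162704 = -5024910548256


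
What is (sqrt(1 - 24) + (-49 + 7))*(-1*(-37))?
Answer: -1554 + 37*I*sqrt(23) ≈ -1554.0 + 177.45*I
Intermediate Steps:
(sqrt(1 - 24) + (-49 + 7))*(-1*(-37)) = (sqrt(-23) - 42)*37 = (I*sqrt(23) - 42)*37 = (-42 + I*sqrt(23))*37 = -1554 + 37*I*sqrt(23)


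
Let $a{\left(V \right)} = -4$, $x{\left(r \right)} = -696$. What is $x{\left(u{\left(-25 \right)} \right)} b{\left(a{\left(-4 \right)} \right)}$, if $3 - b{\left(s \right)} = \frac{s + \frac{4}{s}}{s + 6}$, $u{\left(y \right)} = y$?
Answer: $-3828$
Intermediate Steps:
$b{\left(s \right)} = 3 - \frac{s + \frac{4}{s}}{6 + s}$ ($b{\left(s \right)} = 3 - \frac{s + \frac{4}{s}}{s + 6} = 3 - \frac{s + \frac{4}{s}}{6 + s}$)
$x{\left(u{\left(-25 \right)} \right)} b{\left(a{\left(-4 \right)} \right)} = - 696 \frac{2 \left(-2 + \left(-4\right)^{2} + 9 \left(-4\right)\right)}{\left(-4\right) \left(6 - 4\right)} = - 696 \cdot 2 \left(- \frac{1}{4}\right) \frac{1}{2} \left(-2 + 16 - 36\right) = - 696 \cdot 2 \left(- \frac{1}{4}\right) \frac{1}{2} \left(-22\right) = \left(-696\right) \frac{11}{2} = -3828$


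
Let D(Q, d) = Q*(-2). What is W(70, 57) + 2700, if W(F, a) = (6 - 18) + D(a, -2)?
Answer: 2574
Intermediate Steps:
D(Q, d) = -2*Q
W(F, a) = -12 - 2*a (W(F, a) = (6 - 18) - 2*a = -12 - 2*a)
W(70, 57) + 2700 = (-12 - 2*57) + 2700 = (-12 - 114) + 2700 = -126 + 2700 = 2574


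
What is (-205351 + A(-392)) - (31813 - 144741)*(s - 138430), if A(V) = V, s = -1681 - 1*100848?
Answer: -27211223695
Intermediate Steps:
s = -102529 (s = -1681 - 100848 = -102529)
(-205351 + A(-392)) - (31813 - 144741)*(s - 138430) = (-205351 - 392) - (31813 - 144741)*(-102529 - 138430) = -205743 - (-112928)*(-240959) = -205743 - 1*27211017952 = -205743 - 27211017952 = -27211223695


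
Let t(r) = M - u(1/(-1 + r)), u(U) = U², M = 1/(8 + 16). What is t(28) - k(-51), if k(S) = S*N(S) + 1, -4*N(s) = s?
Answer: 3786661/5832 ≈ 649.29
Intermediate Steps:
N(s) = -s/4
M = 1/24 ≈ 0.041667
k(S) = 1 - S²/4 (k(S) = S*(-S/4) + 1 = -S²/4 + 1 = 1 - S²/4)
t(r) = 1/24 - 1/(-1 + r)² (t(r) = 1/24 - (1/(-1 + r))² = 1/24 - 1/(-1 + r)²)
t(28) - k(-51) = (1/24 - 1/(-1 + 28)²) - (1 - ¼*(-51)²) = (1/24 - 1/27²) - (1 - ¼*2601) = (1/24 - 1*1/729) - (1 - 2601/4) = (1/24 - 1/729) - 1*(-2597/4) = 235/5832 + 2597/4 = 3786661/5832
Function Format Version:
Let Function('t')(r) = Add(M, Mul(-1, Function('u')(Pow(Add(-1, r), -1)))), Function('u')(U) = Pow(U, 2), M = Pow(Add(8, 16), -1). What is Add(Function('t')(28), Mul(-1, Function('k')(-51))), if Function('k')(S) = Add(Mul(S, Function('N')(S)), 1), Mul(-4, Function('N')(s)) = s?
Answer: Rational(3786661, 5832) ≈ 649.29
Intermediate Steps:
Function('N')(s) = Mul(Rational(-1, 4), s)
M = Rational(1, 24) (M = Pow(24, -1) = Rational(1, 24) ≈ 0.041667)
Function('k')(S) = Add(1, Mul(Rational(-1, 4), Pow(S, 2))) (Function('k')(S) = Add(Mul(S, Mul(Rational(-1, 4), S)), 1) = Add(Mul(Rational(-1, 4), Pow(S, 2)), 1) = Add(1, Mul(Rational(-1, 4), Pow(S, 2))))
Function('t')(r) = Add(Rational(1, 24), Mul(-1, Pow(Add(-1, r), -2))) (Function('t')(r) = Add(Rational(1, 24), Mul(-1, Pow(Pow(Add(-1, r), -1), 2))) = Add(Rational(1, 24), Mul(-1, Pow(Add(-1, r), -2))))
Add(Function('t')(28), Mul(-1, Function('k')(-51))) = Add(Add(Rational(1, 24), Mul(-1, Pow(Add(-1, 28), -2))), Mul(-1, Add(1, Mul(Rational(-1, 4), Pow(-51, 2))))) = Add(Add(Rational(1, 24), Mul(-1, Pow(27, -2))), Mul(-1, Add(1, Mul(Rational(-1, 4), 2601)))) = Add(Add(Rational(1, 24), Mul(-1, Rational(1, 729))), Mul(-1, Add(1, Rational(-2601, 4)))) = Add(Add(Rational(1, 24), Rational(-1, 729)), Mul(-1, Rational(-2597, 4))) = Add(Rational(235, 5832), Rational(2597, 4)) = Rational(3786661, 5832)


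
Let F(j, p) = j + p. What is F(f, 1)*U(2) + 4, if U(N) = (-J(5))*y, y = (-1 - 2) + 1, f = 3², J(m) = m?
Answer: 104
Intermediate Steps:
f = 9
y = -2 (y = -3 + 1 = -2)
U(N) = 10 (U(N) = -1*5*(-2) = -5*(-2) = 10)
F(f, 1)*U(2) + 4 = (9 + 1)*10 + 4 = 10*10 + 4 = 100 + 4 = 104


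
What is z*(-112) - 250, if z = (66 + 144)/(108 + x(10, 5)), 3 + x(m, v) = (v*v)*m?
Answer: -22454/71 ≈ -316.25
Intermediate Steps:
x(m, v) = -3 + m*v² (x(m, v) = -3 + (v*v)*m = -3 + v²*m = -3 + m*v²)
z = 42/71 (z = (66 + 144)/(108 + (-3 + 10*5²)) = 210/(108 + (-3 + 10*25)) = 210/(108 + (-3 + 250)) = 210/(108 + 247) = 210/355 = 210*(1/355) = 42/71 ≈ 0.59155)
z*(-112) - 250 = (42/71)*(-112) - 250 = -4704/71 - 250 = -22454/71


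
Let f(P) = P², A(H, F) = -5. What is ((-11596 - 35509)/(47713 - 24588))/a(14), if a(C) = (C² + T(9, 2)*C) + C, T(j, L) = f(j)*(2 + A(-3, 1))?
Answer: 9421/14763000 ≈ 0.00063815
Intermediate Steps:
T(j, L) = -3*j² (T(j, L) = j²*(2 - 5) = j²*(-3) = -3*j²)
a(C) = C² - 242*C (a(C) = (C² + (-3*9²)*C) + C = (C² + (-3*81)*C) + C = (C² - 243*C) + C = C² - 242*C)
((-11596 - 35509)/(47713 - 24588))/a(14) = ((-11596 - 35509)/(47713 - 24588))/((14*(-242 + 14))) = (-47105/23125)/((14*(-228))) = -47105*1/23125/(-3192) = -9421/4625*(-1/3192) = 9421/14763000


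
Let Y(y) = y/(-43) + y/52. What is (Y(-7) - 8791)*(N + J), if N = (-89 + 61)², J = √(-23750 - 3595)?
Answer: -3852696148/559 - 19656613*I*√27345/2236 ≈ -6.8921e+6 - 1.4537e+6*I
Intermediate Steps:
Y(y) = -9*y/2236 (Y(y) = y*(-1/43) + y*(1/52) = -y/43 + y/52 = -9*y/2236)
J = I*√27345 (J = √(-27345) = I*√27345 ≈ 165.36*I)
N = 784 (N = (-28)² = 784)
(Y(-7) - 8791)*(N + J) = (-9/2236*(-7) - 8791)*(784 + I*√27345) = (63/2236 - 8791)*(784 + I*√27345) = -19656613*(784 + I*√27345)/2236 = -3852696148/559 - 19656613*I*√27345/2236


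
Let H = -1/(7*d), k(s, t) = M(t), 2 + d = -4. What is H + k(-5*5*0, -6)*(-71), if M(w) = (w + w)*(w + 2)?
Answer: -143135/42 ≈ -3408.0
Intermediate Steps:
d = -6 (d = -2 - 4 = -6)
M(w) = 2*w*(2 + w) (M(w) = (2*w)*(2 + w) = 2*w*(2 + w))
k(s, t) = 2*t*(2 + t)
H = 1/42 (H = -1/(7*(-6)) = -1/(-42) = -1*(-1/42) = 1/42 ≈ 0.023810)
H + k(-5*5*0, -6)*(-71) = 1/42 + (2*(-6)*(2 - 6))*(-71) = 1/42 + (2*(-6)*(-4))*(-71) = 1/42 + 48*(-71) = 1/42 - 3408 = -143135/42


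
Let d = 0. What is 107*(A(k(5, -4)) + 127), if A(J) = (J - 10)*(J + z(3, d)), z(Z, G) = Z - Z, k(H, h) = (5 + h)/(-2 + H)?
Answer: 119198/9 ≈ 13244.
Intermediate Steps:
k(H, h) = (5 + h)/(-2 + H)
z(Z, G) = 0
A(J) = J*(-10 + J) (A(J) = (J - 10)*(J + 0) = (-10 + J)*J = J*(-10 + J))
107*(A(k(5, -4)) + 127) = 107*(((5 - 4)/(-2 + 5))*(-10 + (5 - 4)/(-2 + 5)) + 127) = 107*((1/3)*(-10 + 1/3) + 127) = 107*(((⅓)*1)*(-10 + (⅓)*1) + 127) = 107*((-10 + ⅓)/3 + 127) = 107*((⅓)*(-29/3) + 127) = 107*(-29/9 + 127) = 107*(1114/9) = 119198/9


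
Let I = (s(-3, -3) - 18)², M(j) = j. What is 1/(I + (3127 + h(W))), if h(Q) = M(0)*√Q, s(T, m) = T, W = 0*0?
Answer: 1/3568 ≈ 0.00028027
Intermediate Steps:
W = 0
h(Q) = 0 (h(Q) = 0*√Q = 0)
I = 441 (I = (-3 - 18)² = (-21)² = 441)
1/(I + (3127 + h(W))) = 1/(441 + (3127 + 0)) = 1/(441 + 3127) = 1/3568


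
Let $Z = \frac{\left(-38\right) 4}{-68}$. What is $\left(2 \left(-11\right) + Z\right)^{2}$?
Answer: $\frac{112896}{289} \approx 390.64$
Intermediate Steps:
$Z = \frac{38}{17}$ ($Z = \left(-152\right) \left(- \frac{1}{68}\right) = \frac{38}{17} \approx 2.2353$)
$\left(2 \left(-11\right) + Z\right)^{2} = \left(2 \left(-11\right) + \frac{38}{17}\right)^{2} = \left(-22 + \frac{38}{17}\right)^{2} = \left(- \frac{336}{17}\right)^{2} = \frac{112896}{289}$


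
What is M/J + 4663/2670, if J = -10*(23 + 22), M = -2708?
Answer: 310957/40050 ≈ 7.7642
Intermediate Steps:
J = -450 (J = -10*45 = -450)
M/J + 4663/2670 = -2708/(-450) + 4663/2670 = -2708*(-1/450) + 4663*(1/2670) = 1354/225 + 4663/2670 = 310957/40050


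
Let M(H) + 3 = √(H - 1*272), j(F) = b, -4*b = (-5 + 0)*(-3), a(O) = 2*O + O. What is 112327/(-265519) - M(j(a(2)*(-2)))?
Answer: 684230/265519 - I*√1103/2 ≈ 2.577 - 16.606*I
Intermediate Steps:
a(O) = 3*O
b = -15/4 (b = -(-5 + 0)*(-3)/4 = -(-5)*(-3)/4 = -¼*15 = -15/4 ≈ -3.7500)
j(F) = -15/4
M(H) = -3 + √(-272 + H) (M(H) = -3 + √(H - 1*272) = -3 + √(H - 272) = -3 + √(-272 + H))
112327/(-265519) - M(j(a(2)*(-2))) = 112327/(-265519) - (-3 + √(-272 - 15/4)) = 112327*(-1/265519) - (-3 + √(-1103/4)) = -112327/265519 - (-3 + I*√1103/2) = -112327/265519 + (3 - I*√1103/2) = 684230/265519 - I*√1103/2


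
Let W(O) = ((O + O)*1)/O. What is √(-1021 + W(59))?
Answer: I*√1019 ≈ 31.922*I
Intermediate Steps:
W(O) = 2 (W(O) = ((2*O)*1)/O = (2*O)/O = 2)
√(-1021 + W(59)) = √(-1021 + 2) = √(-1019) = I*√1019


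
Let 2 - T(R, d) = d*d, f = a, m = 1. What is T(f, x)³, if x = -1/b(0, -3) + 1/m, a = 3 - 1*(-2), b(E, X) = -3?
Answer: 8/729 ≈ 0.010974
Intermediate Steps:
a = 5 (a = 3 + 2 = 5)
f = 5
x = 4/3 (x = -1/(-3) + 1/1 = -1*(-⅓) + 1*1 = ⅓ + 1 = 4/3 ≈ 1.3333)
T(R, d) = 2 - d² (T(R, d) = 2 - d*d = 2 - d²)
T(f, x)³ = (2 - (4/3)²)³ = (2 - 1*16/9)³ = (2 - 16/9)³ = (2/9)³ = 8/729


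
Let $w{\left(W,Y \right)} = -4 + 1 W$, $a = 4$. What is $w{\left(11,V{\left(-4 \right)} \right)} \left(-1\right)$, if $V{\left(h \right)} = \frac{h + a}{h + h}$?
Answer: $-7$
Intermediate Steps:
$V{\left(h \right)} = \frac{4 + h}{2 h}$ ($V{\left(h \right)} = \frac{h + 4}{h + h} = \frac{4 + h}{2 h}$)
$w{\left(W,Y \right)} = -4 + W$
$w{\left(11,V{\left(-4 \right)} \right)} \left(-1\right) = \left(-4 + 11\right) \left(-1\right) = 7 \left(-1\right) = -7$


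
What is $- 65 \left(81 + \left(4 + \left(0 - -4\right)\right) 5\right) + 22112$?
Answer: $14247$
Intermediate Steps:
$- 65 \left(81 + \left(4 + \left(0 - -4\right)\right) 5\right) + 22112 = - 65 \left(81 + \left(4 + \left(0 + 4\right)\right) 5\right) + 22112 = - 65 \left(81 + \left(4 + 4\right) 5\right) + 22112 = - 65 \left(81 + 8 \cdot 5\right) + 22112 = - 65 \left(81 + 40\right) + 22112 = \left(-65\right) 121 + 22112 = -7865 + 22112 = 14247$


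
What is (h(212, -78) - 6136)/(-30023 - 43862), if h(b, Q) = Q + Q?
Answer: 6292/73885 ≈ 0.085159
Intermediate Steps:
h(b, Q) = 2*Q
(h(212, -78) - 6136)/(-30023 - 43862) = (2*(-78) - 6136)/(-30023 - 43862) = (-156 - 6136)/(-73885) = -6292*(-1/73885) = 6292/73885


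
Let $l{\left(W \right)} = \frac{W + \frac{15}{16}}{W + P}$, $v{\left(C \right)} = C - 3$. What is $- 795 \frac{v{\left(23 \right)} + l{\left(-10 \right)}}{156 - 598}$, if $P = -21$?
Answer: $\frac{8001675}{219232} \approx 36.499$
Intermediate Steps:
$v{\left(C \right)} = -3 + C$
$l{\left(W \right)} = \frac{\frac{15}{16} + W}{-21 + W}$ ($l{\left(W \right)} = \frac{W + \frac{15}{16}}{W - 21} = \frac{W + 15 \cdot \frac{1}{16}}{-21 + W} = \frac{W + \frac{15}{16}}{-21 + W} = \frac{\frac{15}{16} + W}{-21 + W}$)
$- 795 \frac{v{\left(23 \right)} + l{\left(-10 \right)}}{156 - 598} = - 795 \frac{\left(-3 + 23\right) + \frac{\frac{15}{16} - 10}{-21 - 10}}{156 - 598} = - 795 \frac{20 + \frac{1}{-31} \left(- \frac{145}{16}\right)}{-442} = - 795 \left(20 - - \frac{145}{496}\right) \left(- \frac{1}{442}\right) = - 795 \left(20 + \frac{145}{496}\right) \left(- \frac{1}{442}\right) = - 795 \cdot \frac{10065}{496} \left(- \frac{1}{442}\right) = \left(-795\right) \left(- \frac{10065}{219232}\right) = \frac{8001675}{219232}$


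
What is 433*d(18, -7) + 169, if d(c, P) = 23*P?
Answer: -69544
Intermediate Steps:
433*d(18, -7) + 169 = 433*(23*(-7)) + 169 = 433*(-161) + 169 = -69713 + 169 = -69544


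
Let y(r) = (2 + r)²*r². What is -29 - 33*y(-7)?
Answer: -40454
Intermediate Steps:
y(r) = r²*(2 + r)²
-29 - 33*y(-7) = -29 - 33*(-7)²*(2 - 7)² = -29 - 1617*(-5)² = -29 - 1617*25 = -29 - 33*1225 = -29 - 40425 = -40454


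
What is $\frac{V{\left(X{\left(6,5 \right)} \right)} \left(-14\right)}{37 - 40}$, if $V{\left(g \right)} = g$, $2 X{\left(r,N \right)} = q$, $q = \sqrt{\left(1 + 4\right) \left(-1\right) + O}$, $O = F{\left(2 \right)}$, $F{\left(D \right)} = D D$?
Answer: $\frac{7 i}{3} \approx 2.3333 i$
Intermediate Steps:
$F{\left(D \right)} = D^{2}$
$O = 4$ ($O = 2^{2} = 4$)
$q = i$ ($q = \sqrt{\left(1 + 4\right) \left(-1\right) + 4} = \sqrt{5 \left(-1\right) + 4} = \sqrt{-5 + 4} = \sqrt{-1} = i \approx 1.0 i$)
$X{\left(r,N \right)} = \frac{i}{2}$
$\frac{V{\left(X{\left(6,5 \right)} \right)} \left(-14\right)}{37 - 40} = \frac{\frac{i}{2} \left(-14\right)}{37 - 40} = \frac{\left(-7\right) i}{-3} = - 7 i \left(- \frac{1}{3}\right) = \frac{7 i}{3}$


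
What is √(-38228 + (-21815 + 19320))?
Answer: I*√40723 ≈ 201.8*I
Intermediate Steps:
√(-38228 + (-21815 + 19320)) = √(-38228 - 2495) = √(-40723) = I*√40723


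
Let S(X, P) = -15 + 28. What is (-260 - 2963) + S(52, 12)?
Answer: -3210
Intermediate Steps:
S(X, P) = 13
(-260 - 2963) + S(52, 12) = (-260 - 2963) + 13 = -3223 + 13 = -3210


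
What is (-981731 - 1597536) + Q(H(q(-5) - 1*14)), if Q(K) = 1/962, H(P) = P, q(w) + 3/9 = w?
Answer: -2481254853/962 ≈ -2.5793e+6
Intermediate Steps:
q(w) = -⅓ + w
Q(K) = 1/962
(-981731 - 1597536) + Q(H(q(-5) - 1*14)) = (-981731 - 1597536) + 1/962 = -2579267 + 1/962 = -2481254853/962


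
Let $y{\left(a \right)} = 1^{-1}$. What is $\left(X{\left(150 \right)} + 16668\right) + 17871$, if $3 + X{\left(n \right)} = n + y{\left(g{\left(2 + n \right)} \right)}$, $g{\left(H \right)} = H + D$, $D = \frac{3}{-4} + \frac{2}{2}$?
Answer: $34687$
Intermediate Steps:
$D = \frac{1}{4}$ ($D = 3 \left(- \frac{1}{4}\right) + 2 \cdot \frac{1}{2} = - \frac{3}{4} + 1 = \frac{1}{4} \approx 0.25$)
$g{\left(H \right)} = \frac{1}{4} + H$ ($g{\left(H \right)} = H + \frac{1}{4} = \frac{1}{4} + H$)
$y{\left(a \right)} = 1$
$X{\left(n \right)} = -2 + n$ ($X{\left(n \right)} = -3 + \left(n + 1\right) = -3 + \left(1 + n\right) = -2 + n$)
$\left(X{\left(150 \right)} + 16668\right) + 17871 = \left(\left(-2 + 150\right) + 16668\right) + 17871 = \left(148 + 16668\right) + 17871 = 16816 + 17871 = 34687$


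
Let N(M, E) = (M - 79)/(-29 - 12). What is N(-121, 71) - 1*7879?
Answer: -322839/41 ≈ -7874.1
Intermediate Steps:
N(M, E) = 79/41 - M/41 (N(M, E) = (-79 + M)/(-41) = (-79 + M)*(-1/41) = 79/41 - M/41)
N(-121, 71) - 1*7879 = (79/41 - 1/41*(-121)) - 1*7879 = (79/41 + 121/41) - 7879 = 200/41 - 7879 = -322839/41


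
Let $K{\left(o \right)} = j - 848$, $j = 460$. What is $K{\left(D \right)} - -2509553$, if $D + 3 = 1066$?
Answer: $2509165$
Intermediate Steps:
$D = 1063$ ($D = -3 + 1066 = 1063$)
$K{\left(o \right)} = -388$ ($K{\left(o \right)} = 460 - 848 = -388$)
$K{\left(D \right)} - -2509553 = -388 - -2509553 = -388 + 2509553 = 2509165$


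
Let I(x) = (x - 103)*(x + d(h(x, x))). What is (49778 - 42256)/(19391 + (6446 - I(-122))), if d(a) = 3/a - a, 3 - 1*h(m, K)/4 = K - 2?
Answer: -3821176/58883129 ≈ -0.064894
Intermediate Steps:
h(m, K) = 20 - 4*K (h(m, K) = 12 - 4*(K - 2) = 12 - 4*(-2 + K) = 12 + (8 - 4*K) = 20 - 4*K)
d(a) = -a + 3/a
I(x) = (-103 + x)*(-20 + 3/(20 - 4*x) + 5*x) (I(x) = (x - 103)*(x + (-(20 - 4*x) + 3/(20 - 4*x))) = (-103 + x)*(x + ((-20 + 4*x) + 3/(20 - 4*x))) = (-103 + x)*(x + (-20 + 3/(20 - 4*x) + 4*x)) = (-103 + x)*(-20 + 3/(20 - 4*x) + 5*x))
(49778 - 42256)/(19391 + (6446 - I(-122))) = (49778 - 42256)/(19391 + (6446 - (-40891 - 2240*(-122)² + 20*(-122)³ + 18937*(-122))/(4*(-5 - 122)))) = 7522/(19391 + (6446 - (-40891 - 2240*14884 + 20*(-1815848) - 2310314)/(4*(-127)))) = 7522/(19391 + (6446 - (-1)*(-40891 - 33340160 - 36316960 - 2310314)/(4*127))) = 7522/(19391 + (6446 - (-1)*(-72008325)/(4*127))) = 7522/(19391 + (6446 - 1*72008325/508)) = 7522/(19391 + (6446 - 72008325/508)) = 7522/(19391 - 68733757/508) = 7522/(-58883129/508) = 7522*(-508/58883129) = -3821176/58883129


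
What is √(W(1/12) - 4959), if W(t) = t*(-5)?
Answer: I*√178539/6 ≈ 70.423*I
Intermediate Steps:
W(t) = -5*t
√(W(1/12) - 4959) = √(-5/12 - 4959) = √(-59513/12) = I*√178539/6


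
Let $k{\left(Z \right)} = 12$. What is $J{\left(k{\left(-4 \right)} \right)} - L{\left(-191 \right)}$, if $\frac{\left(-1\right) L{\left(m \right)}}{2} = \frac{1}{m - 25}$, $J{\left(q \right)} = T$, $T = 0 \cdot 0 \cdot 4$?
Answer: $- \frac{1}{108} \approx -0.0092593$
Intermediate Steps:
$T = 0$ ($T = 0 \cdot 4 = 0$)
$J{\left(q \right)} = 0$
$L{\left(m \right)} = - \frac{2}{-25 + m}$ ($L{\left(m \right)} = - \frac{2}{m - 25} = - \frac{2}{-25 + m}$)
$J{\left(k{\left(-4 \right)} \right)} - L{\left(-191 \right)} = 0 - - \frac{2}{-25 - 191} = 0 - - \frac{2}{-216} = 0 - \left(-2\right) \left(- \frac{1}{216}\right) = 0 - \frac{1}{108} = - \frac{1}{108}$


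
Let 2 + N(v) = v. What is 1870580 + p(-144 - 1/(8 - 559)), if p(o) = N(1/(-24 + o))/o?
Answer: 13738556247001415/7344543481 ≈ 1.8706e+6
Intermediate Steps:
N(v) = -2 + v
p(o) = (-2 + 1/(-24 + o))/o
1870580 + p(-144 - 1/(8 - 559)) = 1870580 + (49 - 2*(-144 - 1/(8 - 559)))/((-144 - 1/(8 - 559))*(-24 + (-144 - 1/(8 - 559)))) = 1870580 + (49 - 2*(-144 - 1/(-551)))/((-144 - 1/(-551))*(-24 + (-144 - 1/(-551)))) = 1870580 + (49 - 2*(-144 - 1*(-1/551)))/((-144 - 1*(-1/551))*(-24 + (-144 - 1*(-1/551)))) = 1870580 + (49 - 2*(-144 + 1/551))/((-144 + 1/551)*(-24 + (-144 + 1/551))) = 1870580 + (49 - 2*(-79343/551))/((-79343/551)*(-24 - 79343/551)) = 1870580 - 551*(49 + 158686/551)/(79343*(-92567/551)) = 1870580 - 551/79343*(-551/92567)*185685/551 = 1870580 + 102312435/7344543481 = 13738556247001415/7344543481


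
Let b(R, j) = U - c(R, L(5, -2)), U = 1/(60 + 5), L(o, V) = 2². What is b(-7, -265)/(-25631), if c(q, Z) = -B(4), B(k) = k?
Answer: -261/1666015 ≈ -0.00015666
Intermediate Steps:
L(o, V) = 4
c(q, Z) = -4 (c(q, Z) = -1*4 = -4)
U = 1/65 ≈ 0.015385
b(R, j) = 261/65 (b(R, j) = 1/65 - 1*(-4) = 1/65 + 4 = 261/65)
b(-7, -265)/(-25631) = (261/65)/(-25631) = (261/65)*(-1/25631) = -261/1666015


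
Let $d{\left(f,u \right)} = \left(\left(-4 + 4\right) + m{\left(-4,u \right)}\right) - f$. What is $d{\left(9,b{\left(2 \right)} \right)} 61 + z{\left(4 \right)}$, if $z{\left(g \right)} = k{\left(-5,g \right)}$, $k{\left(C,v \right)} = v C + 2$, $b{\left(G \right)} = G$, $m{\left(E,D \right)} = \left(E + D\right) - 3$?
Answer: $-872$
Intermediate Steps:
$m{\left(E,D \right)} = -3 + D + E$ ($m{\left(E,D \right)} = \left(D + E\right) - 3 = -3 + D + E$)
$k{\left(C,v \right)} = 2 + C v$ ($k{\left(C,v \right)} = C v + 2 = 2 + C v$)
$z{\left(g \right)} = 2 - 5 g$
$d{\left(f,u \right)} = -7 + u - f$ ($d{\left(f,u \right)} = \left(\left(-4 + 4\right) - \left(7 - u\right)\right) - f = \left(0 + \left(-7 + u\right)\right) - f = \left(-7 + u\right) - f = -7 + u - f$)
$d{\left(9,b{\left(2 \right)} \right)} 61 + z{\left(4 \right)} = \left(-7 + 2 - 9\right) 61 + \left(2 - 20\right) = \left(-14\right) 61 - 18 = -854 - 18 = -872$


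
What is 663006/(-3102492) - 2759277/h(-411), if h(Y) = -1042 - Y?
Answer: 1426702743583/326278742 ≈ 4372.6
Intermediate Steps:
663006/(-3102492) - 2759277/h(-411) = 663006/(-3102492) - 2759277/(-1042 - 1*(-411)) = 663006*(-1/3102492) - 2759277/(-1042 + 411) = -110501/517082 - 2759277/(-631) = -110501/517082 - 2759277*(-1/631) = -110501/517082 + 2759277/631 = 1426702743583/326278742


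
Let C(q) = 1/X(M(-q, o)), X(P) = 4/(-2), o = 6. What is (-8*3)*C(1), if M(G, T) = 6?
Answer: 12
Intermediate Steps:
X(P) = -2 (X(P) = 4*(-½) = -2)
C(q) = -½ (C(q) = 1/(-2) = -½)
(-8*3)*C(1) = -8*3*(-½) = -24*(-½) = 12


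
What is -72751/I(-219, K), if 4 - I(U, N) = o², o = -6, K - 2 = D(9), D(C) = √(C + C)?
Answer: 72751/32 ≈ 2273.5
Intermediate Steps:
D(C) = √2*√C (D(C) = √(2*C) = √2*√C)
K = 2 + 3*√2 (K = 2 + √2*√9 = 2 + √2*3 = 2 + 3*√2 ≈ 6.2426)
I(U, N) = -32 (I(U, N) = 4 - 1*(-6)² = 4 - 1*36 = 4 - 36 = -32)
-72751/I(-219, K) = -72751/(-32) = -72751*(-1/32) = 72751/32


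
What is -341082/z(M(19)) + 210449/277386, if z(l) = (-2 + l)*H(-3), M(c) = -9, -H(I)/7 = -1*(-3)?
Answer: -4502988473/3051246 ≈ -1475.8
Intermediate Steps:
H(I) = -21 (H(I) = -(-7)*(-3) = -7*3 = -21)
z(l) = 42 - 21*l (z(l) = (-2 + l)*(-21) = 42 - 21*l)
-341082/z(M(19)) + 210449/277386 = -341082/(42 - 21*(-9)) + 210449/277386 = -341082/(42 + 189) + 210449*(1/277386) = -341082/231 + 210449/277386 = -341082*1/231 + 210449/277386 = -16242/11 + 210449/277386 = -4502988473/3051246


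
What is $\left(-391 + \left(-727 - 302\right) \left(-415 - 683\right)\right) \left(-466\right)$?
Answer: $-526324166$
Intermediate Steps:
$\left(-391 + \left(-727 - 302\right) \left(-415 - 683\right)\right) \left(-466\right) = \left(-391 - -1129842\right) \left(-466\right) = \left(-391 + 1129842\right) \left(-466\right) = 1129451 \left(-466\right) = -526324166$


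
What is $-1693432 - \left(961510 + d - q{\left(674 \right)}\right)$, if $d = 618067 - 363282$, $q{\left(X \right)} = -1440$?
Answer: $-2911167$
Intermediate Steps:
$d = 254785$
$-1693432 - \left(961510 + d - q{\left(674 \right)}\right) = -1693432 - 1217735 = -2911167$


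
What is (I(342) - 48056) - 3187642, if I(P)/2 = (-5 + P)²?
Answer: -3008560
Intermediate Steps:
I(P) = 2*(-5 + P)²
(I(342) - 48056) - 3187642 = (2*(-5 + 342)² - 48056) - 3187642 = (2*337² - 48056) - 3187642 = (2*113569 - 48056) - 3187642 = (227138 - 48056) - 3187642 = 179082 - 3187642 = -3008560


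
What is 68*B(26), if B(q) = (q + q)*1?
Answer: 3536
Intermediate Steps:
B(q) = 2*q (B(q) = (2*q)*1 = 2*q)
68*B(26) = 68*(2*26) = 68*52 = 3536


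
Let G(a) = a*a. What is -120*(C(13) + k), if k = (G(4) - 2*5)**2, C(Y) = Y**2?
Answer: -24600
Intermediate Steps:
G(a) = a**2
k = 36 (k = (4**2 - 2*5)**2 = (16 - 10)**2 = 6**2 = 36)
-120*(C(13) + k) = -120*(13**2 + 36) = -120*(169 + 36) = -120*205 = -24600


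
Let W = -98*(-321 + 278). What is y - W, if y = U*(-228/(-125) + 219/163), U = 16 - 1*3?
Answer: -85021243/20375 ≈ -4172.8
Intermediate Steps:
W = 4214 (W = -98*(-43) = 4214)
U = 13 (U = 16 - 3 = 13)
y = 839007/20375 (y = 13*(-228/(-125) + 219/163) = 13*(-228*(-1/125) + 219*(1/163)) = 13*(228/125 + 219/163) = 13*(64539/20375) = 839007/20375 ≈ 41.178)
y - W = 839007/20375 - 1*4214 = 839007/20375 - 4214 = -85021243/20375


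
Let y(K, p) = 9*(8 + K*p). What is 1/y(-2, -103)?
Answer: 1/1926 ≈ 0.00051921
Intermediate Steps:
y(K, p) = 72 + 9*K*p
1/y(-2, -103) = 1/(72 + 9*(-2)*(-103)) = 1/(72 + 1854) = 1/1926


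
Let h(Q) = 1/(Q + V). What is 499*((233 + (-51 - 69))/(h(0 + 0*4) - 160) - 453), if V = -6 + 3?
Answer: -108897768/481 ≈ -2.2640e+5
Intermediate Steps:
V = -3
h(Q) = 1/(-3 + Q) (h(Q) = 1/(Q - 3) = 1/(-3 + Q))
499*((233 + (-51 - 69))/(h(0 + 0*4) - 160) - 453) = 499*((233 + (-51 - 69))/(1/(-3 + (0 + 0*4)) - 160) - 453) = 499*((233 - 120)/(1/(-3 + (0 + 0)) - 160) - 453) = 499*(113/(1/(-3 + 0) - 160) - 453) = 499*(113/(1/(-3) - 160) - 453) = 499*(113/(-1/3 - 160) - 453) = 499*(113/(-481/3) - 453) = 499*(113*(-3/481) - 453) = 499*(-339/481 - 453) = 499*(-218232/481) = -108897768/481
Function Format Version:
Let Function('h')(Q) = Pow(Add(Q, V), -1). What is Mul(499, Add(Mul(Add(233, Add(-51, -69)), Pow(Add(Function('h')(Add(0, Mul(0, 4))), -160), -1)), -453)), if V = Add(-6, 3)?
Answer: Rational(-108897768, 481) ≈ -2.2640e+5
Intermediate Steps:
V = -3
Function('h')(Q) = Pow(Add(-3, Q), -1) (Function('h')(Q) = Pow(Add(Q, -3), -1) = Pow(Add(-3, Q), -1))
Mul(499, Add(Mul(Add(233, Add(-51, -69)), Pow(Add(Function('h')(Add(0, Mul(0, 4))), -160), -1)), -453)) = Mul(499, Add(Mul(Add(233, Add(-51, -69)), Pow(Add(Pow(Add(-3, Add(0, Mul(0, 4))), -1), -160), -1)), -453)) = Mul(499, Add(Mul(Add(233, -120), Pow(Add(Pow(Add(-3, Add(0, 0)), -1), -160), -1)), -453)) = Mul(499, Add(Mul(113, Pow(Add(Pow(Add(-3, 0), -1), -160), -1)), -453)) = Mul(499, Add(Mul(113, Pow(Add(Pow(-3, -1), -160), -1)), -453)) = Mul(499, Add(Mul(113, Pow(Add(Rational(-1, 3), -160), -1)), -453)) = Mul(499, Add(Mul(113, Pow(Rational(-481, 3), -1)), -453)) = Mul(499, Add(Mul(113, Rational(-3, 481)), -453)) = Mul(499, Add(Rational(-339, 481), -453)) = Mul(499, Rational(-218232, 481)) = Rational(-108897768, 481)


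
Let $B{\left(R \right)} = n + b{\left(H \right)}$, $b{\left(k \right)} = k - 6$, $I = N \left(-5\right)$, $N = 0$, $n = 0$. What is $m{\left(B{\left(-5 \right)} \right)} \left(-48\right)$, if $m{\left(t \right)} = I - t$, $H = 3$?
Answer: $-144$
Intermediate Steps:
$I = 0$ ($I = 0 \left(-5\right) = 0$)
$b{\left(k \right)} = -6 + k$ ($b{\left(k \right)} = k - 6 = -6 + k$)
$B{\left(R \right)} = -3$ ($B{\left(R \right)} = 0 + \left(-6 + 3\right) = 0 - 3 = -3$)
$m{\left(t \right)} = - t$ ($m{\left(t \right)} = 0 - t = - t$)
$m{\left(B{\left(-5 \right)} \right)} \left(-48\right) = \left(-1\right) \left(-3\right) \left(-48\right) = 3 \left(-48\right) = -144$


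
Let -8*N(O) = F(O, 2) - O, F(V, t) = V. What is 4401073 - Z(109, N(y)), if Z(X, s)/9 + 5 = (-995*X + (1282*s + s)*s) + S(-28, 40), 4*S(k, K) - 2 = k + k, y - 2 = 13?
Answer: 10754669/2 ≈ 5.3773e+6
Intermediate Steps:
y = 15 (y = 2 + 13 = 15)
S(k, K) = ½ + k/2 (S(k, K) = ½ + (k + k)/4 = ½ + (2*k)/4 = ½ + k/2)
N(O) = 0 (N(O) = -(O - O)/8 = -⅛*0 = 0)
Z(X, s) = -333/2 - 8955*X + 11547*s² (Z(X, s) = -45 + 9*((-995*X + (1282*s + s)*s) + (½ + (½)*(-28))) = -45 + 9*((-995*X + (1283*s)*s) + (½ - 14)) = -45 + 9*((-995*X + 1283*s²) - 27/2) = -45 + 9*(-27/2 - 995*X + 1283*s²) = -45 + (-243/2 - 8955*X + 11547*s²) = -333/2 - 8955*X + 11547*s²)
4401073 - Z(109, N(y)) = 4401073 - (-333/2 - 8955*109 + 11547*0²) = 4401073 - (-333/2 - 976095 + 11547*0) = 4401073 - (-333/2 - 976095 + 0) = 4401073 - 1*(-1952523/2) = 4401073 + 1952523/2 = 10754669/2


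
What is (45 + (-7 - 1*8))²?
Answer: 900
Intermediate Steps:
(45 + (-7 - 1*8))² = (45 + (-7 - 8))² = (45 - 15)² = 30² = 900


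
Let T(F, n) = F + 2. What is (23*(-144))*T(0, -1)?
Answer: -6624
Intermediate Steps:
T(F, n) = 2 + F
(23*(-144))*T(0, -1) = (23*(-144))*(2 + 0) = -3312*2 = -6624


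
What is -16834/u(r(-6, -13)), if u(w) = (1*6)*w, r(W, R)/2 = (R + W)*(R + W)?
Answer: -443/114 ≈ -3.8860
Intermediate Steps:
r(W, R) = 2*(R + W)² (r(W, R) = 2*((R + W)*(R + W)) = 2*(R + W)²)
u(w) = 6*w
-16834/u(r(-6, -13)) = -16834*1/(12*(-13 - 6)²) = -16834/(6*(2*(-19)²)) = -16834/(6*(2*361)) = -16834/(6*722) = -16834/4332 = -16834*1/4332 = -443/114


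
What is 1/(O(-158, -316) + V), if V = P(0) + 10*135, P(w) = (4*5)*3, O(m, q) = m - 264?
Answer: 1/988 ≈ 0.0010121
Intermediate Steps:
O(m, q) = -264 + m
P(w) = 60 (P(w) = 20*3 = 60)
V = 1410 (V = 60 + 10*135 = 60 + 1350 = 1410)
1/(O(-158, -316) + V) = 1/((-264 - 158) + 1410) = 1/(-422 + 1410) = 1/988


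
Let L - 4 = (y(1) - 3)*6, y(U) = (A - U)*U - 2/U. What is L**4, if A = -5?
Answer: 14776336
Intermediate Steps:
y(U) = -2/U + U*(-5 - U) (y(U) = (-5 - U)*U - 2/U = U*(-5 - U) - 2/U = -2/U + U*(-5 - U))
L = -62 (L = 4 + ((-2 + 1**2*(-5 - 1*1))/1 - 3)*6 = 4 + (1*(-2 + 1*(-5 - 1)) - 3)*6 = 4 + (1*(-2 + 1*(-6)) - 3)*6 = 4 + (1*(-2 - 6) - 3)*6 = 4 + (1*(-8) - 3)*6 = 4 + (-8 - 3)*6 = 4 - 11*6 = 4 - 66 = -62)
L**4 = (-62)**4 = 14776336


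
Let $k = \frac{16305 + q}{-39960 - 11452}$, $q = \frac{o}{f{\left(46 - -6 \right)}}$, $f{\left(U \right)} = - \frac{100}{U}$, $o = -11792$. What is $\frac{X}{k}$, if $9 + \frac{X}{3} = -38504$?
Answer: $\frac{148502276700}{560921} \approx 2.6475 \cdot 10^{5}$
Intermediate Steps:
$X = -115539$ ($X = -27 + 3 \left(-38504\right) = -27 - 115512 = -115539$)
$q = \frac{153296}{25}$ ($q = - \frac{11792}{\left(-100\right) \frac{1}{46 - -6}} = - \frac{11792}{\left(-100\right) \frac{1}{46 + 6}} = - \frac{11792}{\left(-100\right) \frac{1}{52}} = - \frac{11792}{- \frac{25}{13}} = \left(-11792\right) \left(- \frac{13}{25}\right) = \frac{153296}{25} \approx 6131.8$)
$k = - \frac{560921}{1285300}$ ($k = \frac{16305 + \frac{153296}{25}}{-39960 - 11452} = \frac{560921}{25 \left(-51412\right)} = \frac{560921}{25} \left(- \frac{1}{51412}\right) = - \frac{560921}{1285300} \approx -0.43641$)
$\frac{X}{k} = - \frac{115539}{- \frac{560921}{1285300}} = \left(-115539\right) \left(- \frac{1285300}{560921}\right) = \frac{148502276700}{560921}$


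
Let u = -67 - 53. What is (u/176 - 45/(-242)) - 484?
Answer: -58624/121 ≈ -484.50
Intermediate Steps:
u = -120
(u/176 - 45/(-242)) - 484 = (-120/176 - 45/(-242)) - 484 = (-120*1/176 - 45*(-1/242)) - 484 = (-15/22 + 45/242) - 484 = -60/121 - 484 = -58624/121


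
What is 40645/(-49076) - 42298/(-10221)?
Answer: 1660384103/501605796 ≈ 3.3101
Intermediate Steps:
40645/(-49076) - 42298/(-10221) = 40645*(-1/49076) - 42298*(-1/10221) = -40645/49076 + 42298/10221 = 1660384103/501605796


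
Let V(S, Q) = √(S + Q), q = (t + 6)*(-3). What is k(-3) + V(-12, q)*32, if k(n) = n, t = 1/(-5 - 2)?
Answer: -3 + 96*I*√161/7 ≈ -3.0 + 174.01*I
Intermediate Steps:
t = -⅐ (t = 1/(-7) = -⅐ ≈ -0.14286)
q = -123/7 (q = (-⅐ + 6)*(-3) = (41/7)*(-3) = -123/7 ≈ -17.571)
V(S, Q) = √(Q + S)
k(-3) + V(-12, q)*32 = -3 + √(-123/7 - 12)*32 = -3 + √(-207/7)*32 = -3 + (3*I*√161/7)*32 = -3 + 96*I*√161/7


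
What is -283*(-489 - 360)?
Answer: 240267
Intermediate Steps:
-283*(-489 - 360) = -283*(-849) = 240267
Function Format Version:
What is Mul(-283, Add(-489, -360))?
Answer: 240267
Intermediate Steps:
Mul(-283, Add(-489, -360)) = Mul(-283, -849) = 240267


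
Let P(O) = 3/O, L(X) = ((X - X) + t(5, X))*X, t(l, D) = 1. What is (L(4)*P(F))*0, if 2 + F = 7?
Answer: 0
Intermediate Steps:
L(X) = X (L(X) = ((X - X) + 1)*X = (0 + 1)*X = 1*X = X)
F = 5 (F = -2 + 7 = 5)
(L(4)*P(F))*0 = (4*(3/5))*0 = (4*(3*(⅕)))*0 = (4*(⅗))*0 = (12/5)*0 = 0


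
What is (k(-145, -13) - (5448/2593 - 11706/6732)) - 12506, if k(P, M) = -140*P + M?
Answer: 22636567513/2909346 ≈ 7780.6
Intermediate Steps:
k(P, M) = M - 140*P
(k(-145, -13) - (5448/2593 - 11706/6732)) - 12506 = ((-13 - 140*(-145)) - (5448/2593 - 11706/6732)) - 12506 = ((-13 + 20300) - (5448*(1/2593) - 11706*1/6732)) - 12506 = (20287 - (5448/2593 - 1951/1122)) - 12506 = (20287 - 1*1053713/2909346) - 12506 = (20287 - 1053713/2909346) - 12506 = 59020848589/2909346 - 12506 = 22636567513/2909346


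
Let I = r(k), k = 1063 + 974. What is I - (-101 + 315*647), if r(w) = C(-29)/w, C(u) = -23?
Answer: -414945071/2037 ≈ -2.0370e+5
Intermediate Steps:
k = 2037
r(w) = -23/w
I = -23/2037 ≈ -0.011291
I - (-101 + 315*647) = -23/2037 - (-101 + 315*647) = -23/2037 - (-101 + 203805) = -23/2037 - 1*203704 = -23/2037 - 203704 = -414945071/2037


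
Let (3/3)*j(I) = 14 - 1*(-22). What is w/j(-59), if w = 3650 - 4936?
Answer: -643/18 ≈ -35.722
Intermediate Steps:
j(I) = 36 (j(I) = 14 - 1*(-22) = 14 + 22 = 36)
w = -1286
w/j(-59) = -1286/36 = -1286*1/36 = -643/18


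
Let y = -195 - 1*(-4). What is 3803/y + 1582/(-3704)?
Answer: -7194237/353732 ≈ -20.338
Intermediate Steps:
y = -191 (y = -195 + 4 = -191)
3803/y + 1582/(-3704) = 3803/(-191) + 1582/(-3704) = 3803*(-1/191) + 1582*(-1/3704) = -3803/191 - 791/1852 = -7194237/353732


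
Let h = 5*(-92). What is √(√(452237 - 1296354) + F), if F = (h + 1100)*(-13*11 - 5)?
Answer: √(-94720 + I*√844117) ≈ 1.493 + 307.77*I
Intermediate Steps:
h = -460
F = -94720 (F = (-460 + 1100)*(-13*11 - 5) = 640*(-143 - 5) = 640*(-148) = -94720)
√(√(452237 - 1296354) + F) = √(√(452237 - 1296354) - 94720) = √(√(-844117) - 94720) = √(I*√844117 - 94720) = √(-94720 + I*√844117)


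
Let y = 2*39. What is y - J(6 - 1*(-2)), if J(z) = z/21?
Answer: 1630/21 ≈ 77.619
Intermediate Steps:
y = 78
J(z) = z/21 (J(z) = z*(1/21) = z/21)
y - J(6 - 1*(-2)) = 78 - (6 - 1*(-2))/21 = 78 - (6 + 2)/21 = 78 - 8/21 = 1630/21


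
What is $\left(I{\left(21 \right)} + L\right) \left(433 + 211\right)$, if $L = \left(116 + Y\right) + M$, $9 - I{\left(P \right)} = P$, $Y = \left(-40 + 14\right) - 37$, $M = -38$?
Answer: $1932$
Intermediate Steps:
$Y = -63$ ($Y = -26 - 37 = -63$)
$I{\left(P \right)} = 9 - P$
$L = 15$ ($L = \left(116 - 63\right) - 38 = 53 - 38 = 15$)
$\left(I{\left(21 \right)} + L\right) \left(433 + 211\right) = \left(\left(9 - 21\right) + 15\right) \left(433 + 211\right) = \left(\left(9 - 21\right) + 15\right) 644 = \left(-12 + 15\right) 644 = 3 \cdot 644 = 1932$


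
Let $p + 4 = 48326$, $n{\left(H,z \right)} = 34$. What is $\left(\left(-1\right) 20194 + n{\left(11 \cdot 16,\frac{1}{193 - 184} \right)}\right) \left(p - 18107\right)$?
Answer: $-609134400$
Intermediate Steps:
$p = 48322$ ($p = -4 + 48326 = 48322$)
$\left(\left(-1\right) 20194 + n{\left(11 \cdot 16,\frac{1}{193 - 184} \right)}\right) \left(p - 18107\right) = \left(\left(-1\right) 20194 + 34\right) \left(48322 - 18107\right) = \left(-20194 + 34\right) 30215 = \left(-20160\right) 30215 = -609134400$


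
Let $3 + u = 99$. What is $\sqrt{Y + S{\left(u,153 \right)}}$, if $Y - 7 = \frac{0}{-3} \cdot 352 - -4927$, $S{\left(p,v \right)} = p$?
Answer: $\sqrt{5030} \approx 70.922$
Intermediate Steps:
$u = 96$ ($u = -3 + 99 = 96$)
$Y = 4934$ ($Y = 7 + \left(\frac{0}{-3} \cdot 352 - -4927\right) = 7 + \left(0 \left(- \frac{1}{3}\right) 352 + 4927\right) = 7 + \left(0 \cdot 352 + 4927\right) = 7 + \left(0 + 4927\right) = 7 + 4927 = 4934$)
$\sqrt{Y + S{\left(u,153 \right)}} = \sqrt{4934 + 96} = \sqrt{5030}$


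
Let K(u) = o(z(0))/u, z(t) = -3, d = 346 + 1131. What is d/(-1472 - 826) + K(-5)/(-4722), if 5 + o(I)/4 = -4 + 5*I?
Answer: -5848763/9042630 ≈ -0.64680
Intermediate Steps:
d = 1477
o(I) = -36 + 20*I (o(I) = -20 + 4*(-4 + 5*I) = -20 + (-16 + 20*I) = -36 + 20*I)
K(u) = -96/u (K(u) = (-36 + 20*(-3))/u = (-36 - 60)/u = -96/u)
d/(-1472 - 826) + K(-5)/(-4722) = 1477/(-1472 - 826) - 96/(-5)/(-4722) = 1477/(-2298) - 96*(-⅕)*(-1/4722) = 1477*(-1/2298) + (96/5)*(-1/4722) = -1477/2298 - 16/3935 = -5848763/9042630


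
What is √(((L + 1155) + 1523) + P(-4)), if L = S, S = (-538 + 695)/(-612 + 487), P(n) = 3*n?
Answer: √1665465/25 ≈ 51.621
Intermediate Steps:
S = -157/125 (S = 157/(-125) = 157*(-1/125) = -157/125 ≈ -1.2560)
L = -157/125 ≈ -1.2560
√(((L + 1155) + 1523) + P(-4)) = √(((-157/125 + 1155) + 1523) + 3*(-4)) = √((144218/125 + 1523) - 12) = √(334593/125 - 12) = √(333093/125) = √1665465/25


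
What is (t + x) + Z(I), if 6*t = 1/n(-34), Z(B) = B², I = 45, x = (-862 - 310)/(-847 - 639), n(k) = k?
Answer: 307052101/151572 ≈ 2025.8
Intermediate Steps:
x = 586/743 (x = -1172/(-1486) = -1172*(-1/1486) = 586/743 ≈ 0.78869)
t = -1/204 (t = (⅙)/(-34) = (⅙)*(-1/34) = -1/204 ≈ -0.0049020)
(t + x) + Z(I) = (-1/204 + 586/743) + 45² = 118801/151572 + 2025 = 307052101/151572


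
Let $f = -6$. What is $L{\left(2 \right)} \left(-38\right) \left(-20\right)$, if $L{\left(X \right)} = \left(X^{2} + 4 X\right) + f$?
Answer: $4560$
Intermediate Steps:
$L{\left(X \right)} = -6 + X^{2} + 4 X$ ($L{\left(X \right)} = \left(X^{2} + 4 X\right) - 6 = -6 + X^{2} + 4 X$)
$L{\left(2 \right)} \left(-38\right) \left(-20\right) = \left(-6 + 2^{2} + 4 \cdot 2\right) \left(-38\right) \left(-20\right) = \left(-6 + 4 + 8\right) \left(-38\right) \left(-20\right) = 6 \left(-38\right) \left(-20\right) = \left(-228\right) \left(-20\right) = 4560$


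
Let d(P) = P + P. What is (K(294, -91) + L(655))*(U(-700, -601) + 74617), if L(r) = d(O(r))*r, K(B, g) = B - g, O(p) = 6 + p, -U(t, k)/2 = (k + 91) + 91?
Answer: 65366289225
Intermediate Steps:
U(t, k) = -364 - 2*k (U(t, k) = -2*((k + 91) + 91) = -2*((91 + k) + 91) = -2*(182 + k) = -364 - 2*k)
d(P) = 2*P
L(r) = r*(12 + 2*r) (L(r) = (2*(6 + r))*r = (12 + 2*r)*r = r*(12 + 2*r))
(K(294, -91) + L(655))*(U(-700, -601) + 74617) = ((294 - 1*(-91)) + 2*655*(6 + 655))*((-364 - 2*(-601)) + 74617) = ((294 + 91) + 2*655*661)*((-364 + 1202) + 74617) = (385 + 865910)*(838 + 74617) = 866295*75455 = 65366289225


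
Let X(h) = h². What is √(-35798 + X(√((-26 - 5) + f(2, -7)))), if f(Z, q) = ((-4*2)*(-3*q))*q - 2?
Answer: I*√34655 ≈ 186.16*I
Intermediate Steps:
f(Z, q) = -2 + 24*q² (f(Z, q) = (-(-24)*q)*q - 2 = (24*q)*q - 2 = 24*q² - 2 = -2 + 24*q²)
√(-35798 + X(√((-26 - 5) + f(2, -7)))) = √(-35798 + (√((-26 - 5) + (-2 + 24*(-7)²)))²) = √(-35798 + (√(-31 + (-2 + 24*49)))²) = √(-35798 + (√(-31 + (-2 + 1176)))²) = √(-35798 + (√(-31 + 1174))²) = √(-35798 + (√1143)²) = √(-35798 + (3*√127)²) = √(-35798 + 1143) = √(-34655) = I*√34655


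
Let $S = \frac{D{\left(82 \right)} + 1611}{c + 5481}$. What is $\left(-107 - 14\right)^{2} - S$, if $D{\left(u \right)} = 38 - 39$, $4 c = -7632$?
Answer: $\frac{52310683}{3573} \approx 14641.0$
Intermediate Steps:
$c = -1908$ ($c = \frac{1}{4} \left(-7632\right) = -1908$)
$D{\left(u \right)} = -1$
$S = \frac{1610}{3573}$ ($S = \frac{-1 + 1611}{-1908 + 5481} = \frac{1610}{3573} \approx 0.4506$)
$\left(-107 - 14\right)^{2} - S = \left(-107 - 14\right)^{2} - \frac{1610}{3573} = \left(-121\right)^{2} - \frac{1610}{3573} = 14641 - \frac{1610}{3573} = \frac{52310683}{3573}$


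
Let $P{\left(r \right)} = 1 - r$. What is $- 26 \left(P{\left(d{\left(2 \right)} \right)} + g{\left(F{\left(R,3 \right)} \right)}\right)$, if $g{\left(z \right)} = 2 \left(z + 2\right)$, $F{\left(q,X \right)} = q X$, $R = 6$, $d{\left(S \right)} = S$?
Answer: $-1014$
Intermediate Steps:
$F{\left(q,X \right)} = X q$
$g{\left(z \right)} = 4 + 2 z$ ($g{\left(z \right)} = 2 \left(2 + z\right) = 4 + 2 z$)
$- 26 \left(P{\left(d{\left(2 \right)} \right)} + g{\left(F{\left(R,3 \right)} \right)}\right) = - 26 \left(\left(1 - 2\right) + \left(4 + 2 \cdot 3 \cdot 6\right)\right) = - 26 \left(\left(1 - 2\right) + \left(4 + 2 \cdot 18\right)\right) = - 26 \left(-1 + \left(4 + 36\right)\right) = - 26 \left(-1 + 40\right) = \left(-26\right) 39 = -1014$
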